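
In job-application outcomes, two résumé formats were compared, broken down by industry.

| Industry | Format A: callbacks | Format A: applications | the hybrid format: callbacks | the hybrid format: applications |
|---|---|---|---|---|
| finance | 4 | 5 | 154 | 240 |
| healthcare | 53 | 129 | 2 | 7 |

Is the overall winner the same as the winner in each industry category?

No

Finance: Format A 4/5 = 80.0%, the hybrid format 154/240 = 64.2% → Format A
Healthcare: Format A 53/129 = 41.1%, the hybrid format 2/7 = 28.6% → Format A
Overall: Format A 57/134 = 42.5%, the hybrid format 156/247 = 63.2% → the hybrid format
Format A wins each industry group but the hybrid format wins overall — the comparison reverses. Format A's applications skew toward healthcare, which has a lower base rate.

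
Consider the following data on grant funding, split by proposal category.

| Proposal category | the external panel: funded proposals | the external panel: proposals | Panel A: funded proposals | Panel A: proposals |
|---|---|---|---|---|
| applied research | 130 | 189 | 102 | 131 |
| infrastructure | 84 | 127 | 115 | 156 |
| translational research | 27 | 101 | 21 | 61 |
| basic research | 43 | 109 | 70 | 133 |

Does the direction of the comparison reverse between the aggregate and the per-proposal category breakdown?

No

Applied research: the external panel 130/189 = 68.8%, Panel A 102/131 = 77.9% → Panel A
Infrastructure: the external panel 84/127 = 66.1%, Panel A 115/156 = 73.7% → Panel A
Translational research: the external panel 27/101 = 26.7%, Panel A 21/61 = 34.4% → Panel A
Basic research: the external panel 43/109 = 39.4%, Panel A 70/133 = 52.6% → Panel A
Overall: the external panel 284/526 = 54.0%, Panel A 308/481 = 64.0% → Panel A
Panel A wins overall and in every proposal group — no reversal.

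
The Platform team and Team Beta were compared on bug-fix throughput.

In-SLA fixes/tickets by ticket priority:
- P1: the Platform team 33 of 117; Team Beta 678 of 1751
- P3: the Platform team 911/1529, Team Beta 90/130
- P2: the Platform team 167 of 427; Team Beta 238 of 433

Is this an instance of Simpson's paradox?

Yes

P1: the Platform team 33/117 = 28.2%, Team Beta 678/1751 = 38.7% → Team Beta
P3: the Platform team 911/1529 = 59.6%, Team Beta 90/130 = 69.2% → Team Beta
P2: the Platform team 167/427 = 39.1%, Team Beta 238/433 = 55.0% → Team Beta
Overall: the Platform team 1111/2073 = 53.6%, Team Beta 1006/2314 = 43.5% → the Platform team
Team Beta wins each ticket group but the Platform team wins overall — the comparison reverses. Team Beta's tickets skew toward P1, which has a lower base rate.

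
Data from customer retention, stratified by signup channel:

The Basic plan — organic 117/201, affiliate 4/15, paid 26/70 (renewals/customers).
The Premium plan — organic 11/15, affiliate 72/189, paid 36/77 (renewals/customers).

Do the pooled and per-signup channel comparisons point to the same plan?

Organic: the Basic plan 117/201 = 58.2%, the Premium plan 11/15 = 73.3% → the Premium plan
Affiliate: the Basic plan 4/15 = 26.7%, the Premium plan 72/189 = 38.1% → the Premium plan
Paid: the Basic plan 26/70 = 37.1%, the Premium plan 36/77 = 46.8% → the Premium plan
Overall: the Basic plan 147/286 = 51.4%, the Premium plan 119/281 = 42.3% → the Basic plan
The Premium plan wins each signup group but the Basic plan wins overall — the comparison reverses. The Premium plan's customers skew toward affiliate, which has a lower base rate.

No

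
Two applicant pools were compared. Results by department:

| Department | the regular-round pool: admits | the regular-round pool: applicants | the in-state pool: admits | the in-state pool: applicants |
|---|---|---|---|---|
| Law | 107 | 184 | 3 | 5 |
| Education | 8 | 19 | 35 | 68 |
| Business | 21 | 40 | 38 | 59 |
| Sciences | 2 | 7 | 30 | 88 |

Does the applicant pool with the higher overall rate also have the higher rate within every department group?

Law: the regular-round pool 107/184 = 58.2%, the in-state pool 3/5 = 60.0% → the in-state pool
Education: the regular-round pool 8/19 = 42.1%, the in-state pool 35/68 = 51.5% → the in-state pool
Business: the regular-round pool 21/40 = 52.5%, the in-state pool 38/59 = 64.4% → the in-state pool
Sciences: the regular-round pool 2/7 = 28.6%, the in-state pool 30/88 = 34.1% → the in-state pool
Overall: the regular-round pool 138/250 = 55.2%, the in-state pool 106/220 = 48.2% → the regular-round pool
The in-state pool wins each department group but the regular-round pool wins overall — the comparison reverses. The in-state pool's applicants skew toward Sciences, which has a lower base rate.

No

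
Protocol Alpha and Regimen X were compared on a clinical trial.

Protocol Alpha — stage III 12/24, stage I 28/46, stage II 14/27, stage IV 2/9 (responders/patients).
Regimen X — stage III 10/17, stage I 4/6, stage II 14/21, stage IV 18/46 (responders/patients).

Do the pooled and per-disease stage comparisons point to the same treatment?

No

Stage III: Protocol Alpha 12/24 = 50.0%, Regimen X 10/17 = 58.8% → Regimen X
Stage I: Protocol Alpha 28/46 = 60.9%, Regimen X 4/6 = 66.7% → Regimen X
Stage II: Protocol Alpha 14/27 = 51.9%, Regimen X 14/21 = 66.7% → Regimen X
Stage IV: Protocol Alpha 2/9 = 22.2%, Regimen X 18/46 = 39.1% → Regimen X
Overall: Protocol Alpha 56/106 = 52.8%, Regimen X 46/90 = 51.1% → Protocol Alpha
Regimen X wins each disease group but Protocol Alpha wins overall — the comparison reverses. Regimen X's patients skew toward stage IV, which has a lower base rate.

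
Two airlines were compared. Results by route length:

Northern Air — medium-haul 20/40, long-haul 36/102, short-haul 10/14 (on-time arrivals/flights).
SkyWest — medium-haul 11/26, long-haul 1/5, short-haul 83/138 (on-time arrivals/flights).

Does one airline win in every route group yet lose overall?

Yes

Medium-haul: Northern Air 20/40 = 50.0%, SkyWest 11/26 = 42.3% → Northern Air
Long-haul: Northern Air 36/102 = 35.3%, SkyWest 1/5 = 20.0% → Northern Air
Short-haul: Northern Air 10/14 = 71.4%, SkyWest 83/138 = 60.1% → Northern Air
Overall: Northern Air 66/156 = 42.3%, SkyWest 95/169 = 56.2% → SkyWest
Northern Air wins each route group but SkyWest wins overall — the comparison reverses. Northern Air's flights skew toward long-haul, which has a lower base rate.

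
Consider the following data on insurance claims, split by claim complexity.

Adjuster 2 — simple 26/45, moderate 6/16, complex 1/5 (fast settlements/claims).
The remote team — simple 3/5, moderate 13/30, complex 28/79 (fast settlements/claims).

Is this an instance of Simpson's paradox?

Simple: Adjuster 2 26/45 = 57.8%, the remote team 3/5 = 60.0% → the remote team
Moderate: Adjuster 2 6/16 = 37.5%, the remote team 13/30 = 43.3% → the remote team
Complex: Adjuster 2 1/5 = 20.0%, the remote team 28/79 = 35.4% → the remote team
Overall: Adjuster 2 33/66 = 50.0%, the remote team 44/114 = 38.6% → Adjuster 2
The remote team wins each claim group but Adjuster 2 wins overall — the comparison reverses. The remote team's claims skew toward complex, which has a lower base rate.

Yes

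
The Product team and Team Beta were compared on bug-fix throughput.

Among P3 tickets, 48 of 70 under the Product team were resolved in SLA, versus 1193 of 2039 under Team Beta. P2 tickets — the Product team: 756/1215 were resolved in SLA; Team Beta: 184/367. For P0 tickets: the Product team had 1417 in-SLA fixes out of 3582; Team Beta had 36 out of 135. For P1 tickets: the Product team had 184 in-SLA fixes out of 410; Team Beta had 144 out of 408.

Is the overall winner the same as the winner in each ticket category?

No

P3: the Product team 48/70 = 68.6%, Team Beta 1193/2039 = 58.5% → the Product team
P2: the Product team 756/1215 = 62.2%, Team Beta 184/367 = 50.1% → the Product team
P0: the Product team 1417/3582 = 39.6%, Team Beta 36/135 = 26.7% → the Product team
P1: the Product team 184/410 = 44.9%, Team Beta 144/408 = 35.3% → the Product team
Overall: the Product team 2405/5277 = 45.6%, Team Beta 1557/2949 = 52.8% → Team Beta
The Product team wins each ticket group but Team Beta wins overall — the comparison reverses. The Product team's tickets skew toward P0, which has a lower base rate.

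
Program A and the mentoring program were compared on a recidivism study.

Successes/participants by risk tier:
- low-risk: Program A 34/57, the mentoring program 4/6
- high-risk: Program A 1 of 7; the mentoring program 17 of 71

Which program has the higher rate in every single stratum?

the mentoring program

Low-risk: Program A 34/57 = 59.6%, the mentoring program 4/6 = 66.7% → the mentoring program
High-risk: Program A 1/7 = 14.3%, the mentoring program 17/71 = 23.9% → the mentoring program
The mentoring program has the higher rate in both groups.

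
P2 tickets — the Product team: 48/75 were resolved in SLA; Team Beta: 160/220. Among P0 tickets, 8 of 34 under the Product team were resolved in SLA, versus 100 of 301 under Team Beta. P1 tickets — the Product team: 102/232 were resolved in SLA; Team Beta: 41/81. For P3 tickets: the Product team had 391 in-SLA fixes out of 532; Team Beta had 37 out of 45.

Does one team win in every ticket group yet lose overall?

P2: the Product team 48/75 = 64.0%, Team Beta 160/220 = 72.7% → Team Beta
P0: the Product team 8/34 = 23.5%, Team Beta 100/301 = 33.2% → Team Beta
P1: the Product team 102/232 = 44.0%, Team Beta 41/81 = 50.6% → Team Beta
P3: the Product team 391/532 = 73.5%, Team Beta 37/45 = 82.2% → Team Beta
Overall: the Product team 549/873 = 62.9%, Team Beta 338/647 = 52.2% → the Product team
Team Beta wins each ticket group but the Product team wins overall — the comparison reverses. Team Beta's tickets skew toward P0, which has a lower base rate.

Yes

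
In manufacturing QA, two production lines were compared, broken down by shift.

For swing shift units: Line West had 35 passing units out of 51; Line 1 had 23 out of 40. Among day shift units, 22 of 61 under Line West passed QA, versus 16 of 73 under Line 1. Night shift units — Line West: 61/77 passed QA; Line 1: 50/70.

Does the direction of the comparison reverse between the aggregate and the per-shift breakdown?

No

Swing shift: Line West 35/51 = 68.6%, Line 1 23/40 = 57.5% → Line West
Day shift: Line West 22/61 = 36.1%, Line 1 16/73 = 21.9% → Line West
Night shift: Line West 61/77 = 79.2%, Line 1 50/70 = 71.4% → Line West
Overall: Line West 118/189 = 62.4%, Line 1 89/183 = 48.6% → Line West
Line West wins overall and in every shift group — no reversal.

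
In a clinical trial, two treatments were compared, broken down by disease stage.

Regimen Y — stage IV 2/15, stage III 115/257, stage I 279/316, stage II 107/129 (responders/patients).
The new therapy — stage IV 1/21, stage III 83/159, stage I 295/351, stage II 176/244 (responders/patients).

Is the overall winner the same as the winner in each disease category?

Stage IV: Regimen Y 2/15 = 13.3%, the new therapy 1/21 = 4.8% → Regimen Y
Stage III: Regimen Y 115/257 = 44.7%, the new therapy 83/159 = 52.2% → the new therapy
Stage I: Regimen Y 279/316 = 88.3%, the new therapy 295/351 = 84.0% → Regimen Y
Stage II: Regimen Y 107/129 = 82.9%, the new therapy 176/244 = 72.1% → Regimen Y
Overall: Regimen Y 503/717 = 70.2%, the new therapy 555/775 = 71.6% → the new therapy
Neither sweeps: Regimen Y wins 3 of 4 groups, the new therapy wins 1. The new therapy wins overall but not every group — no Simpson reversal.

No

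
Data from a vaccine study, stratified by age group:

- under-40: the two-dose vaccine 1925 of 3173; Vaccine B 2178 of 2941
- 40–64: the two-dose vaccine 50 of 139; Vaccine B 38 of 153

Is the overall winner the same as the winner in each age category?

No

Under-40: the two-dose vaccine 1925/3173 = 60.7%, Vaccine B 2178/2941 = 74.1% → Vaccine B
40–64: the two-dose vaccine 50/139 = 36.0%, Vaccine B 38/153 = 24.8% → the two-dose vaccine
Overall: the two-dose vaccine 1975/3312 = 59.6%, Vaccine B 2216/3094 = 71.6% → Vaccine B
Neither sweeps: the two-dose vaccine wins 1 of 2 groups, Vaccine B wins 1. Vaccine B wins overall but not every group — no Simpson reversal.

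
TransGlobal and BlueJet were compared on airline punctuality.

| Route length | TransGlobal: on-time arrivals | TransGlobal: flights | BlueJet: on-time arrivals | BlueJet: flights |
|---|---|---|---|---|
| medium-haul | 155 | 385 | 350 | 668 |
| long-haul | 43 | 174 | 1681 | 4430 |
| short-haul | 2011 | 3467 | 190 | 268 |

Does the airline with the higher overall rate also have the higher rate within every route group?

No

Medium-haul: TransGlobal 155/385 = 40.3%, BlueJet 350/668 = 52.4% → BlueJet
Long-haul: TransGlobal 43/174 = 24.7%, BlueJet 1681/4430 = 37.9% → BlueJet
Short-haul: TransGlobal 2011/3467 = 58.0%, BlueJet 190/268 = 70.9% → BlueJet
Overall: TransGlobal 2209/4026 = 54.9%, BlueJet 2221/5366 = 41.4% → TransGlobal
BlueJet wins each route group but TransGlobal wins overall — the comparison reverses. BlueJet's flights skew toward long-haul, which has a lower base rate.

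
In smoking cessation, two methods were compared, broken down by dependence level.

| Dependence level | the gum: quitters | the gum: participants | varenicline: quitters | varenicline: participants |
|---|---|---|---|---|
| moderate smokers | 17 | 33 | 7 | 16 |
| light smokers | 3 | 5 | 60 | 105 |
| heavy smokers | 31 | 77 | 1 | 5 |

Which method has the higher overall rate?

Moderate smokers: the gum 17/33 = 51.5%, varenicline 7/16 = 43.8% → the gum
Light smokers: the gum 3/5 = 60.0%, varenicline 60/105 = 57.1% → the gum
Heavy smokers: the gum 31/77 = 40.3%, varenicline 1/5 = 20.0% → the gum
Overall: the gum 51/115 = 44.3%, varenicline 68/126 = 54.0% → varenicline
(The gum wins every dependence group but varenicline wins overall — the gum's participants skew toward the low-rate heavy smokers group.)

varenicline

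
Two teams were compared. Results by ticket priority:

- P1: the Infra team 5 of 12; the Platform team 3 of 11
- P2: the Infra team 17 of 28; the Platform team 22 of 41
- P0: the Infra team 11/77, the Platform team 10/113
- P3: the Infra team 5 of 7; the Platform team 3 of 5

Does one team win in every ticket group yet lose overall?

P1: the Infra team 5/12 = 41.7%, the Platform team 3/11 = 27.3% → the Infra team
P2: the Infra team 17/28 = 60.7%, the Platform team 22/41 = 53.7% → the Infra team
P0: the Infra team 11/77 = 14.3%, the Platform team 10/113 = 8.8% → the Infra team
P3: the Infra team 5/7 = 71.4%, the Platform team 3/5 = 60.0% → the Infra team
Overall: the Infra team 38/124 = 30.6%, the Platform team 38/170 = 22.4% → the Infra team
The Infra team wins overall and in every ticket group — no reversal.

No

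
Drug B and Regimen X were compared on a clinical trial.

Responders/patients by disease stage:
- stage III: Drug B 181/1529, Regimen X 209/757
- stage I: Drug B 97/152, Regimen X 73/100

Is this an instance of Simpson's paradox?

No

Stage III: Drug B 181/1529 = 11.8%, Regimen X 209/757 = 27.6% → Regimen X
Stage I: Drug B 97/152 = 63.8%, Regimen X 73/100 = 73.0% → Regimen X
Overall: Drug B 278/1681 = 16.5%, Regimen X 282/857 = 32.9% → Regimen X
Regimen X wins overall and in every disease group — no reversal.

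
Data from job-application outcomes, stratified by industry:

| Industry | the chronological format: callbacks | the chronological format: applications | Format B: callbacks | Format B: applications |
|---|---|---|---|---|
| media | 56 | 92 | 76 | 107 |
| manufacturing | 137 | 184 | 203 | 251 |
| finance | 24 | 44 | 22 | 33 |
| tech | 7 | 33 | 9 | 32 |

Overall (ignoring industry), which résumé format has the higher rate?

Format B

Media: the chronological format 56/92 = 60.9%, Format B 76/107 = 71.0% → Format B
Manufacturing: the chronological format 137/184 = 74.5%, Format B 203/251 = 80.9% → Format B
Finance: the chronological format 24/44 = 54.5%, Format B 22/33 = 66.7% → Format B
Tech: the chronological format 7/33 = 21.2%, Format B 9/32 = 28.1% → Format B
Overall: the chronological format 224/353 = 63.5%, Format B 310/423 = 73.3% → Format B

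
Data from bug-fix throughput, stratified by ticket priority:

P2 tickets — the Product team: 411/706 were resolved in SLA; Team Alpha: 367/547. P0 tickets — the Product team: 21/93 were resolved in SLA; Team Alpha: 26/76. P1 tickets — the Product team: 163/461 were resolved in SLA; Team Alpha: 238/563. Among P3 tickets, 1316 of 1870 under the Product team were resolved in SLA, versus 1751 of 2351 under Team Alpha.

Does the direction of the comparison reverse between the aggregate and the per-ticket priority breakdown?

P2: the Product team 411/706 = 58.2%, Team Alpha 367/547 = 67.1% → Team Alpha
P0: the Product team 21/93 = 22.6%, Team Alpha 26/76 = 34.2% → Team Alpha
P1: the Product team 163/461 = 35.4%, Team Alpha 238/563 = 42.3% → Team Alpha
P3: the Product team 1316/1870 = 70.4%, Team Alpha 1751/2351 = 74.5% → Team Alpha
Overall: the Product team 1911/3130 = 61.1%, Team Alpha 2382/3537 = 67.3% → Team Alpha
Team Alpha wins overall and in every ticket group — no reversal.

No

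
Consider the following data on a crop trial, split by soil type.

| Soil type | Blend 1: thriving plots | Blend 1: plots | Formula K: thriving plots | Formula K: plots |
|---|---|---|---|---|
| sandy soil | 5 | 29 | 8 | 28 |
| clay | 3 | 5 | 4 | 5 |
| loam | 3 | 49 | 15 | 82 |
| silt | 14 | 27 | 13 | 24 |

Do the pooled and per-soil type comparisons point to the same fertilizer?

Sandy soil: Blend 1 5/29 = 17.2%, Formula K 8/28 = 28.6% → Formula K
Clay: Blend 1 3/5 = 60.0%, Formula K 4/5 = 80.0% → Formula K
Loam: Blend 1 3/49 = 6.1%, Formula K 15/82 = 18.3% → Formula K
Silt: Blend 1 14/27 = 51.9%, Formula K 13/24 = 54.2% → Formula K
Overall: Blend 1 25/110 = 22.7%, Formula K 40/139 = 28.8% → Formula K
Formula K wins overall and in every soil group — no reversal.

Yes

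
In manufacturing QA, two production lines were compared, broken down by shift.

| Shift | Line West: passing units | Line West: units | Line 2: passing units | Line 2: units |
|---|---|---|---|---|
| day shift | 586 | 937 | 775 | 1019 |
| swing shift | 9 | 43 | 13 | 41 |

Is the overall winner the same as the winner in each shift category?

Day shift: Line West 586/937 = 62.5%, Line 2 775/1019 = 76.1% → Line 2
Swing shift: Line West 9/43 = 20.9%, Line 2 13/41 = 31.7% → Line 2
Overall: Line West 595/980 = 60.7%, Line 2 788/1060 = 74.3% → Line 2
Line 2 wins overall and in every shift group — no reversal.

Yes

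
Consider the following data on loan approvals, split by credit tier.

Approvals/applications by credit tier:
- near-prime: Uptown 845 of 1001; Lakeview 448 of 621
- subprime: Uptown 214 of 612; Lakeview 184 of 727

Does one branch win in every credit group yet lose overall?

Near-prime: Uptown 845/1001 = 84.4%, Lakeview 448/621 = 72.1% → Uptown
Subprime: Uptown 214/612 = 35.0%, Lakeview 184/727 = 25.3% → Uptown
Overall: Uptown 1059/1613 = 65.7%, Lakeview 632/1348 = 46.9% → Uptown
Uptown wins overall and in every credit group — no reversal.

No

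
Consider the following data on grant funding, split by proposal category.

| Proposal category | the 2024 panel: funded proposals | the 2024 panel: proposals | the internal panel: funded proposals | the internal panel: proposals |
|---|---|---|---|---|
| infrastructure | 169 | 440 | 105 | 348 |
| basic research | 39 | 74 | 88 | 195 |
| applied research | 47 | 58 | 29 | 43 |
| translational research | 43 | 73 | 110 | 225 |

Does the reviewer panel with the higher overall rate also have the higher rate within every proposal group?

Infrastructure: the 2024 panel 169/440 = 38.4%, the internal panel 105/348 = 30.2% → the 2024 panel
Basic research: the 2024 panel 39/74 = 52.7%, the internal panel 88/195 = 45.1% → the 2024 panel
Applied research: the 2024 panel 47/58 = 81.0%, the internal panel 29/43 = 67.4% → the 2024 panel
Translational research: the 2024 panel 43/73 = 58.9%, the internal panel 110/225 = 48.9% → the 2024 panel
Overall: the 2024 panel 298/645 = 46.2%, the internal panel 332/811 = 40.9% → the 2024 panel
The 2024 panel wins overall and in every proposal group — no reversal.

Yes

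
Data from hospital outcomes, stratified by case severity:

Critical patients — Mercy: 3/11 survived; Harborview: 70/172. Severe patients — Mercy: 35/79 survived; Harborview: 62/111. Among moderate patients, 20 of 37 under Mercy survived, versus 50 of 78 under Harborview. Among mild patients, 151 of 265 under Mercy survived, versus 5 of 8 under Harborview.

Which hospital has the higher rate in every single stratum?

Harborview

Critical: Mercy 3/11 = 27.3%, Harborview 70/172 = 40.7% → Harborview
Severe: Mercy 35/79 = 44.3%, Harborview 62/111 = 55.9% → Harborview
Moderate: Mercy 20/37 = 54.1%, Harborview 50/78 = 64.1% → Harborview
Mild: Mercy 151/265 = 57.0%, Harborview 5/8 = 62.5% → Harborview
Harborview has the higher rate in all 4 groups.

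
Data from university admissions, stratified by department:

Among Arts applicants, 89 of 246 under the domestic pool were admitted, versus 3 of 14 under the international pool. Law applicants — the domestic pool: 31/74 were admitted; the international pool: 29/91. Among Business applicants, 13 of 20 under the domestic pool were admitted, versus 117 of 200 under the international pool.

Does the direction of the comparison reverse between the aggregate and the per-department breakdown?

Yes

Arts: the domestic pool 89/246 = 36.2%, the international pool 3/14 = 21.4% → the domestic pool
Law: the domestic pool 31/74 = 41.9%, the international pool 29/91 = 31.9% → the domestic pool
Business: the domestic pool 13/20 = 65.0%, the international pool 117/200 = 58.5% → the domestic pool
Overall: the domestic pool 133/340 = 39.1%, the international pool 149/305 = 48.9% → the international pool
The domestic pool wins each department group but the international pool wins overall — the comparison reverses. The domestic pool's applicants skew toward Arts, which has a lower base rate.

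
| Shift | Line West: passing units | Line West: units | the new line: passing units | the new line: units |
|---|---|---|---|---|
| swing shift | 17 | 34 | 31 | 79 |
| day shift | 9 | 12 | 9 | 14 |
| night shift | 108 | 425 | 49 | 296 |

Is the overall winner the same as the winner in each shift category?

Yes

Swing shift: Line West 17/34 = 50.0%, the new line 31/79 = 39.2% → Line West
Day shift: Line West 9/12 = 75.0%, the new line 9/14 = 64.3% → Line West
Night shift: Line West 108/425 = 25.4%, the new line 49/296 = 16.6% → Line West
Overall: Line West 134/471 = 28.5%, the new line 89/389 = 22.9% → Line West
Line West wins overall and in every shift group — no reversal.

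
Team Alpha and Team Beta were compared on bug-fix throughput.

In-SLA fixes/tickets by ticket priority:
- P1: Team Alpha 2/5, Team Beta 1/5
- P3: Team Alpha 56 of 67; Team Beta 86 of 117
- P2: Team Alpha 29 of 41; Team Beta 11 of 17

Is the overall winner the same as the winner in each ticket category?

Yes

P1: Team Alpha 2/5 = 40.0%, Team Beta 1/5 = 20.0% → Team Alpha
P3: Team Alpha 56/67 = 83.6%, Team Beta 86/117 = 73.5% → Team Alpha
P2: Team Alpha 29/41 = 70.7%, Team Beta 11/17 = 64.7% → Team Alpha
Overall: Team Alpha 87/113 = 77.0%, Team Beta 98/139 = 70.5% → Team Alpha
Team Alpha wins overall and in every ticket group — no reversal.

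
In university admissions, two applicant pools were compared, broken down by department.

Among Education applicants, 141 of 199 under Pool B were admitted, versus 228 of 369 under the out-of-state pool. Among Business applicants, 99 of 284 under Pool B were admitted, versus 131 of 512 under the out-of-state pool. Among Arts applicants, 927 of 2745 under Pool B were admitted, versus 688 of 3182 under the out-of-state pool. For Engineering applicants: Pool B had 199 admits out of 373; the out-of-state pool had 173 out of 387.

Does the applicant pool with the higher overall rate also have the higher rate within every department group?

Education: Pool B 141/199 = 70.9%, the out-of-state pool 228/369 = 61.8% → Pool B
Business: Pool B 99/284 = 34.9%, the out-of-state pool 131/512 = 25.6% → Pool B
Arts: Pool B 927/2745 = 33.8%, the out-of-state pool 688/3182 = 21.6% → Pool B
Engineering: Pool B 199/373 = 53.4%, the out-of-state pool 173/387 = 44.7% → Pool B
Overall: Pool B 1366/3601 = 37.9%, the out-of-state pool 1220/4450 = 27.4% → Pool B
Pool B wins overall and in every department group — no reversal.

Yes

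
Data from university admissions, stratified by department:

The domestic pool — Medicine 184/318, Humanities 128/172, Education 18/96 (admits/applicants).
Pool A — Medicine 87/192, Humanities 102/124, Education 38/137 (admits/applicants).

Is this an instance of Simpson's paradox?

Medicine: the domestic pool 184/318 = 57.9%, Pool A 87/192 = 45.3% → the domestic pool
Humanities: the domestic pool 128/172 = 74.4%, Pool A 102/124 = 82.3% → Pool A
Education: the domestic pool 18/96 = 18.8%, Pool A 38/137 = 27.7% → Pool A
Overall: the domestic pool 330/586 = 56.3%, Pool A 227/453 = 50.1% → the domestic pool
Neither sweeps: the domestic pool wins 1 of 3 groups, Pool A wins 2. The domestic pool wins overall but not every group — no Simpson reversal.

No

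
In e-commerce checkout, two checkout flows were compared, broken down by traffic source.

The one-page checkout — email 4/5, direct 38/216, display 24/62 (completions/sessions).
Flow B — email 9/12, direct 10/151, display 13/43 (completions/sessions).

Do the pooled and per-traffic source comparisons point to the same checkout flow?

Yes

Email: the one-page checkout 4/5 = 80.0%, Flow B 9/12 = 75.0% → the one-page checkout
Direct: the one-page checkout 38/216 = 17.6%, Flow B 10/151 = 6.6% → the one-page checkout
Display: the one-page checkout 24/62 = 38.7%, Flow B 13/43 = 30.2% → the one-page checkout
Overall: the one-page checkout 66/283 = 23.3%, Flow B 32/206 = 15.5% → the one-page checkout
The one-page checkout wins overall and in every traffic group — no reversal.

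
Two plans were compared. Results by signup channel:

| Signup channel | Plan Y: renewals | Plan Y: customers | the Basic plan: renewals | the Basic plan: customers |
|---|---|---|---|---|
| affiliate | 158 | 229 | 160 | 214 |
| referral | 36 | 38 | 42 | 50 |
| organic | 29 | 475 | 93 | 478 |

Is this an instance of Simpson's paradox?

Affiliate: Plan Y 158/229 = 69.0%, the Basic plan 160/214 = 74.8% → the Basic plan
Referral: Plan Y 36/38 = 94.7%, the Basic plan 42/50 = 84.0% → Plan Y
Organic: Plan Y 29/475 = 6.1%, the Basic plan 93/478 = 19.5% → the Basic plan
Overall: Plan Y 223/742 = 30.1%, the Basic plan 295/742 = 39.8% → the Basic plan
Neither sweeps: Plan Y wins 1 of 3 groups, the Basic plan wins 2. The Basic plan wins overall but not every group — no Simpson reversal.

No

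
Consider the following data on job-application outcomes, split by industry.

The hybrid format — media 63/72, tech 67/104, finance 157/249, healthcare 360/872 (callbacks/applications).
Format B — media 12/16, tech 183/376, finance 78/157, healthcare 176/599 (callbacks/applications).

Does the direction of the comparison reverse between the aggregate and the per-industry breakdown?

No

Media: the hybrid format 63/72 = 87.5%, Format B 12/16 = 75.0% → the hybrid format
Tech: the hybrid format 67/104 = 64.4%, Format B 183/376 = 48.7% → the hybrid format
Finance: the hybrid format 157/249 = 63.1%, Format B 78/157 = 49.7% → the hybrid format
Healthcare: the hybrid format 360/872 = 41.3%, Format B 176/599 = 29.4% → the hybrid format
Overall: the hybrid format 647/1297 = 49.9%, Format B 449/1148 = 39.1% → the hybrid format
The hybrid format wins overall and in every industry group — no reversal.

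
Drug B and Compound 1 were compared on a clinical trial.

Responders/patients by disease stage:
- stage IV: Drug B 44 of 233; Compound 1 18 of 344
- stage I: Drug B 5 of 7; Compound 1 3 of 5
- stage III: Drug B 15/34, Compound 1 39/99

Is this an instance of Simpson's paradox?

No

Stage IV: Drug B 44/233 = 18.9%, Compound 1 18/344 = 5.2% → Drug B
Stage I: Drug B 5/7 = 71.4%, Compound 1 3/5 = 60.0% → Drug B
Stage III: Drug B 15/34 = 44.1%, Compound 1 39/99 = 39.4% → Drug B
Overall: Drug B 64/274 = 23.4%, Compound 1 60/448 = 13.4% → Drug B
Drug B wins overall and in every disease group — no reversal.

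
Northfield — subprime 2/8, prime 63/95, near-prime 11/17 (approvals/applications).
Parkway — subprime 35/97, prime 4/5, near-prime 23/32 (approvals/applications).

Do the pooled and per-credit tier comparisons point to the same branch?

No

Subprime: Northfield 2/8 = 25.0%, Parkway 35/97 = 36.1% → Parkway
Prime: Northfield 63/95 = 66.3%, Parkway 4/5 = 80.0% → Parkway
Near-prime: Northfield 11/17 = 64.7%, Parkway 23/32 = 71.9% → Parkway
Overall: Northfield 76/120 = 63.3%, Parkway 62/134 = 46.3% → Northfield
Parkway wins each credit group but Northfield wins overall — the comparison reverses. Parkway's applications skew toward subprime, which has a lower base rate.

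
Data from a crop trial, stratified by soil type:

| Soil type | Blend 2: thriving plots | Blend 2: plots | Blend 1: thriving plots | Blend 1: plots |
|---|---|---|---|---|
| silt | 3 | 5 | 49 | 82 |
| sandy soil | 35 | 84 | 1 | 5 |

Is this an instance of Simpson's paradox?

Yes

Silt: Blend 2 3/5 = 60.0%, Blend 1 49/82 = 59.8% → Blend 2
Sandy soil: Blend 2 35/84 = 41.7%, Blend 1 1/5 = 20.0% → Blend 2
Overall: Blend 2 38/89 = 42.7%, Blend 1 50/87 = 57.5% → Blend 1
Blend 2 wins each soil group but Blend 1 wins overall — the comparison reverses. Blend 2's plots skew toward sandy soil, which has a lower base rate.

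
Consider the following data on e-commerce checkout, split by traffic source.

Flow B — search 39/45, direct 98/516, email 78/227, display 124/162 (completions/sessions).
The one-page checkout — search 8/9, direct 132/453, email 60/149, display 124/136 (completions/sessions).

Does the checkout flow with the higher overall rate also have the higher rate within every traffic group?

Yes

Search: Flow B 39/45 = 86.7%, the one-page checkout 8/9 = 88.9% → the one-page checkout
Direct: Flow B 98/516 = 19.0%, the one-page checkout 132/453 = 29.1% → the one-page checkout
Email: Flow B 78/227 = 34.4%, the one-page checkout 60/149 = 40.3% → the one-page checkout
Display: Flow B 124/162 = 76.5%, the one-page checkout 124/136 = 91.2% → the one-page checkout
Overall: Flow B 339/950 = 35.7%, the one-page checkout 324/747 = 43.4% → the one-page checkout
The one-page checkout wins overall and in every traffic group — no reversal.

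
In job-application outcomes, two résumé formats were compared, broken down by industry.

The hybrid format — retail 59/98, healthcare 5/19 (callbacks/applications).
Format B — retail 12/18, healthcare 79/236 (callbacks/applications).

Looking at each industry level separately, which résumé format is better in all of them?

Format B

Retail: the hybrid format 59/98 = 60.2%, Format B 12/18 = 66.7% → Format B
Healthcare: the hybrid format 5/19 = 26.3%, Format B 79/236 = 33.5% → Format B
Format B has the higher rate in both groups.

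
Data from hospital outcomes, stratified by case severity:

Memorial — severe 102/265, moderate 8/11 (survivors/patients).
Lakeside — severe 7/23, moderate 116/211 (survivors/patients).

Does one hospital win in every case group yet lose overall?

Severe: Memorial 102/265 = 38.5%, Lakeside 7/23 = 30.4% → Memorial
Moderate: Memorial 8/11 = 72.7%, Lakeside 116/211 = 55.0% → Memorial
Overall: Memorial 110/276 = 39.9%, Lakeside 123/234 = 52.6% → Lakeside
Memorial wins each case group but Lakeside wins overall — the comparison reverses. Memorial's patients skew toward severe, which has a lower base rate.

Yes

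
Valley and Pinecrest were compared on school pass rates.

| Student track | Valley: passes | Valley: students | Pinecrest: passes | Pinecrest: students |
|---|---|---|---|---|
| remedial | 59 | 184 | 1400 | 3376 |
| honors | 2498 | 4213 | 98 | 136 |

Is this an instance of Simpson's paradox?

Yes

Remedial: Valley 59/184 = 32.1%, Pinecrest 1400/3376 = 41.5% → Pinecrest
Honors: Valley 2498/4213 = 59.3%, Pinecrest 98/136 = 72.1% → Pinecrest
Overall: Valley 2557/4397 = 58.2%, Pinecrest 1498/3512 = 42.7% → Valley
Pinecrest wins each student group but Valley wins overall — the comparison reverses. Pinecrest's students skew toward remedial, which has a lower base rate.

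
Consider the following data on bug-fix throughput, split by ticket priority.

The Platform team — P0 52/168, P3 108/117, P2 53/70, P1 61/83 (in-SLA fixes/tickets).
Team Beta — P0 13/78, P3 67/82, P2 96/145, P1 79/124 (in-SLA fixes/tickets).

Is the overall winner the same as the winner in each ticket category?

Yes

P0: the Platform team 52/168 = 31.0%, Team Beta 13/78 = 16.7% → the Platform team
P3: the Platform team 108/117 = 92.3%, Team Beta 67/82 = 81.7% → the Platform team
P2: the Platform team 53/70 = 75.7%, Team Beta 96/145 = 66.2% → the Platform team
P1: the Platform team 61/83 = 73.5%, Team Beta 79/124 = 63.7% → the Platform team
Overall: the Platform team 274/438 = 62.6%, Team Beta 255/429 = 59.4% → the Platform team
The Platform team wins overall and in every ticket group — no reversal.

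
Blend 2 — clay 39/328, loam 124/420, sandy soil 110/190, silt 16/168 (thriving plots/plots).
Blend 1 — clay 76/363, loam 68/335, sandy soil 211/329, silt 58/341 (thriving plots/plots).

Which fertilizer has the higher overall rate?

Clay: Blend 2 39/328 = 11.9%, Blend 1 76/363 = 20.9% → Blend 1
Loam: Blend 2 124/420 = 29.5%, Blend 1 68/335 = 20.3% → Blend 2
Sandy soil: Blend 2 110/190 = 57.9%, Blend 1 211/329 = 64.1% → Blend 1
Silt: Blend 2 16/168 = 9.5%, Blend 1 58/341 = 17.0% → Blend 1
Overall: Blend 2 289/1106 = 26.1%, Blend 1 413/1368 = 30.2% → Blend 1
(Neither sweeps every soil group, but Blend 1 has the higher pooled rate.)

Blend 1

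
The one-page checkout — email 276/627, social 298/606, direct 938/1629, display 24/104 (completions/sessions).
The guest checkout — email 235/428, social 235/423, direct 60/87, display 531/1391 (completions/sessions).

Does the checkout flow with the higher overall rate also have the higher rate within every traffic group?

Email: the one-page checkout 276/627 = 44.0%, the guest checkout 235/428 = 54.9% → the guest checkout
Social: the one-page checkout 298/606 = 49.2%, the guest checkout 235/423 = 55.6% → the guest checkout
Direct: the one-page checkout 938/1629 = 57.6%, the guest checkout 60/87 = 69.0% → the guest checkout
Display: the one-page checkout 24/104 = 23.1%, the guest checkout 531/1391 = 38.2% → the guest checkout
Overall: the one-page checkout 1536/2966 = 51.8%, the guest checkout 1061/2329 = 45.6% → the one-page checkout
The guest checkout wins each traffic group but the one-page checkout wins overall — the comparison reverses. The guest checkout's sessions skew toward display, which has a lower base rate.

No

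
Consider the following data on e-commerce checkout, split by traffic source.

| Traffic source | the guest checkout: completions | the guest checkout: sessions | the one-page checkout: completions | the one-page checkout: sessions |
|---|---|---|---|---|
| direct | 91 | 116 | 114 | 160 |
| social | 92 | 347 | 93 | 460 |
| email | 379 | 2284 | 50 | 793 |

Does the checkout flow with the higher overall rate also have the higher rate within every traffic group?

Direct: the guest checkout 91/116 = 78.4%, the one-page checkout 114/160 = 71.2% → the guest checkout
Social: the guest checkout 92/347 = 26.5%, the one-page checkout 93/460 = 20.2% → the guest checkout
Email: the guest checkout 379/2284 = 16.6%, the one-page checkout 50/793 = 6.3% → the guest checkout
Overall: the guest checkout 562/2747 = 20.5%, the one-page checkout 257/1413 = 18.2% → the guest checkout
The guest checkout wins overall and in every traffic group — no reversal.

Yes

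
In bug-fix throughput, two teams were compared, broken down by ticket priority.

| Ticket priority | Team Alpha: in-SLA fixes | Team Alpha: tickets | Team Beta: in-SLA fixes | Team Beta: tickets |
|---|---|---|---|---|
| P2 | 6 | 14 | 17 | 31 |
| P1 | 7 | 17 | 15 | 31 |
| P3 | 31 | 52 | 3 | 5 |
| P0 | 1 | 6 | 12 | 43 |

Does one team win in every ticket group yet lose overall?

P2: Team Alpha 6/14 = 42.9%, Team Beta 17/31 = 54.8% → Team Beta
P1: Team Alpha 7/17 = 41.2%, Team Beta 15/31 = 48.4% → Team Beta
P3: Team Alpha 31/52 = 59.6%, Team Beta 3/5 = 60.0% → Team Beta
P0: Team Alpha 1/6 = 16.7%, Team Beta 12/43 = 27.9% → Team Beta
Overall: Team Alpha 45/89 = 50.6%, Team Beta 47/110 = 42.7% → Team Alpha
Team Beta wins each ticket group but Team Alpha wins overall — the comparison reverses. Team Beta's tickets skew toward P0, which has a lower base rate.

Yes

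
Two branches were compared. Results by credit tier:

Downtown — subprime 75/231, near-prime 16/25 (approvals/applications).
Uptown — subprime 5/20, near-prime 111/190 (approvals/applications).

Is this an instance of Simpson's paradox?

Yes

Subprime: Downtown 75/231 = 32.5%, Uptown 5/20 = 25.0% → Downtown
Near-prime: Downtown 16/25 = 64.0%, Uptown 111/190 = 58.4% → Downtown
Overall: Downtown 91/256 = 35.5%, Uptown 116/210 = 55.2% → Uptown
Downtown wins each credit group but Uptown wins overall — the comparison reverses. Downtown's applications skew toward subprime, which has a lower base rate.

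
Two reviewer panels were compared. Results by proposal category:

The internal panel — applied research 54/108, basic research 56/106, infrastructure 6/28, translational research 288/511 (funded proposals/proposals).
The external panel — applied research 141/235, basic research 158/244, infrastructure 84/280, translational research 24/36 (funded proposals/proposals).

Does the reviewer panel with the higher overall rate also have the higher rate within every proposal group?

No

Applied research: the internal panel 54/108 = 50.0%, the external panel 141/235 = 60.0% → the external panel
Basic research: the internal panel 56/106 = 52.8%, the external panel 158/244 = 64.8% → the external panel
Infrastructure: the internal panel 6/28 = 21.4%, the external panel 84/280 = 30.0% → the external panel
Translational research: the internal panel 288/511 = 56.4%, the external panel 24/36 = 66.7% → the external panel
Overall: the internal panel 404/753 = 53.7%, the external panel 407/795 = 51.2% → the internal panel
The external panel wins each proposal group but the internal panel wins overall — the comparison reverses. The external panel's proposals skew toward infrastructure, which has a lower base rate.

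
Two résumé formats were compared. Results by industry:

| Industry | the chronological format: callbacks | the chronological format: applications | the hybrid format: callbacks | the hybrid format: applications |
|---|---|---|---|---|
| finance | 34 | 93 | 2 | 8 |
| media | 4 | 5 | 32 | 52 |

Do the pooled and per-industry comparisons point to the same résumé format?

Finance: the chronological format 34/93 = 36.6%, the hybrid format 2/8 = 25.0% → the chronological format
Media: the chronological format 4/5 = 80.0%, the hybrid format 32/52 = 61.5% → the chronological format
Overall: the chronological format 38/98 = 38.8%, the hybrid format 34/60 = 56.7% → the hybrid format
The chronological format wins each industry group but the hybrid format wins overall — the comparison reverses. The chronological format's applications skew toward finance, which has a lower base rate.

No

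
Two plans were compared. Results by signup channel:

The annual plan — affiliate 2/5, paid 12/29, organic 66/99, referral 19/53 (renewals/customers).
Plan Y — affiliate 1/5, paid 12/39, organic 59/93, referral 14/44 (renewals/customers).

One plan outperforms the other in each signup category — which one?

the annual plan

Affiliate: the annual plan 2/5 = 40.0%, Plan Y 1/5 = 20.0% → the annual plan
Paid: the annual plan 12/29 = 41.4%, Plan Y 12/39 = 30.8% → the annual plan
Organic: the annual plan 66/99 = 66.7%, Plan Y 59/93 = 63.4% → the annual plan
Referral: the annual plan 19/53 = 35.8%, Plan Y 14/44 = 31.8% → the annual plan
The annual plan has the higher rate in all 4 groups.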